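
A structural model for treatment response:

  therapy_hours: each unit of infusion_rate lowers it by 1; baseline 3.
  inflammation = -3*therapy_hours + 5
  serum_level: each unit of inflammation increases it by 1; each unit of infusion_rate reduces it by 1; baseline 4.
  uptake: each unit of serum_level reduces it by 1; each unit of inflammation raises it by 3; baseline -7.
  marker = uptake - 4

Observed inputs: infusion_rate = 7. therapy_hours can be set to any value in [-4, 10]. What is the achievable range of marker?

Intervening on therapy_hours fixes its value directly, overriding its dependence on infusion_rate.
Substituting into the serum_level equation gives serum_level = -3*therapy_hours + 2.
This gives uptake = -6*therapy_hours + 6.
This gives marker = -6*therapy_hours + 2.
Linear in therapy_hours, so extremes are at the endpoints: therapy_hours = -4 gives marker = 26; therapy_hours = 10 gives marker = -58.

-58 to 26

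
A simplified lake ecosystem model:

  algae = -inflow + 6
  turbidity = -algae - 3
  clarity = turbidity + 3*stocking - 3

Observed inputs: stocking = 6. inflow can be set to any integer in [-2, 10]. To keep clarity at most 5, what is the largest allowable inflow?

inflow = -1

Substituting into the turbidity equation gives turbidity = inflow - 9.
Substituting into the clarity equation gives clarity = inflow + 6.
Require inflow + 6 ≤ 5, so inflow ≤ -1.
The largest integer in [-2, 10] satisfying this is -1.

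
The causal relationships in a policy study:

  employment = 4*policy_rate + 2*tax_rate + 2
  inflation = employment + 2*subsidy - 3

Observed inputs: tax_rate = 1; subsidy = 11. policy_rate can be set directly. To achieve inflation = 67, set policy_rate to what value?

policy_rate = 11

Substituting into the employment equation gives employment = 4*policy_rate + 4.
Substituting into the inflation equation gives inflation = 4*policy_rate + 23.
Solve 4*policy_rate + 23 = 67: policy_rate = (67 - 23) / 4 = 11.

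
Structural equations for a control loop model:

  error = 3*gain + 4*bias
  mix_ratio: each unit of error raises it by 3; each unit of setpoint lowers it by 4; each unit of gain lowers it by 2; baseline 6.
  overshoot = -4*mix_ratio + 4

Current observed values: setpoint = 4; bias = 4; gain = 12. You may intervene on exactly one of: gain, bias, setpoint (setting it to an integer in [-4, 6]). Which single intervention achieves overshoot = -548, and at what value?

Intervening on gain: overshoot = -28*gain - 148. Reaching -548 requires gain = 100/7, not an integer.
Intervening on bias: overshoot = -48*bias - 292. Reaching -548 requires bias = 16/3, not an integer.
Intervening on setpoint: with other inputs at their observed values, overshoot = 16*setpoint - 548. Solving for -548 gives setpoint = 0, within [-4, 6].

set setpoint = 0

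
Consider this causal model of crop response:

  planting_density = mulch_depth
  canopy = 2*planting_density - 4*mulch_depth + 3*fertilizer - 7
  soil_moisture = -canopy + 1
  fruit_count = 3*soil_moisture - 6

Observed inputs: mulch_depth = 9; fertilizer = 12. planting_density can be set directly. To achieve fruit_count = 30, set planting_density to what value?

planting_density = -2

Intervening on planting_density fixes its value directly, overriding its dependence on mulch_depth.
Substituting into the canopy equation gives canopy = 2*planting_density - 7.
So soil_moisture = -2*planting_density + 8.
So fruit_count = -6*planting_density + 18.
Solve -6*planting_density + 18 = 30: planting_density = (30 - 18) / -6 = -2.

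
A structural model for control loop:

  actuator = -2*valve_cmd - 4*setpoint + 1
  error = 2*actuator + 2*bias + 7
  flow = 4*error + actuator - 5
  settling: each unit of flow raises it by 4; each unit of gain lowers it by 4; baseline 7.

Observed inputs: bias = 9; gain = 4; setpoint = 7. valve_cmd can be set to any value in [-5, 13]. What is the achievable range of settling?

Substituting into the actuator equation gives actuator = -2*valve_cmd - 27.
Substituting into the error equation gives error = -4*valve_cmd - 29.
Substituting into the flow equation gives flow = -18*valve_cmd - 148.
Substituting into the settling equation gives settling = -72*valve_cmd - 601.
Linear in valve_cmd, so extremes are at the endpoints: valve_cmd = -5 gives settling = -241; valve_cmd = 13 gives settling = -1537.

-1537 to -241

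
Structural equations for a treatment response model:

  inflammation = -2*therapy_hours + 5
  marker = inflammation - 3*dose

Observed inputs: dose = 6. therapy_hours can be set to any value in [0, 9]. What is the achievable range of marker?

Substituting into the marker equation gives marker = -2*therapy_hours - 13.
Linear in therapy_hours, so extremes are at the endpoints: therapy_hours = 0 gives marker = -13; therapy_hours = 9 gives marker = -31.

-31 to -13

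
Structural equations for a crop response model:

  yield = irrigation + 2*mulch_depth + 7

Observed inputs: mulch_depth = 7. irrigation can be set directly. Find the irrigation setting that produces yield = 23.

irrigation = 2

Substituting into the yield equation gives yield = irrigation + 21.
Solve irrigation + 21 = 23: irrigation = (23 - 21) / 1 = 2.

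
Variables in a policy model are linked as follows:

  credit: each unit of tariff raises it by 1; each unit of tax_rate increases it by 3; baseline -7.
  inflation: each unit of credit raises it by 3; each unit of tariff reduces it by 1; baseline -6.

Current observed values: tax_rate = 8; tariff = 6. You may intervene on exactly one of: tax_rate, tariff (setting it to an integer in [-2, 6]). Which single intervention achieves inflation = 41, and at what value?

Intervening on tax_rate: inflation = 9*tax_rate - 15. Reaching 41 requires tax_rate = 56/9, not an integer.
Intervening on tariff: with other inputs at their observed values, inflation = 2*tariff + 45. Solving for 41 gives tariff = -2, within [-2, 6].

set tariff = -2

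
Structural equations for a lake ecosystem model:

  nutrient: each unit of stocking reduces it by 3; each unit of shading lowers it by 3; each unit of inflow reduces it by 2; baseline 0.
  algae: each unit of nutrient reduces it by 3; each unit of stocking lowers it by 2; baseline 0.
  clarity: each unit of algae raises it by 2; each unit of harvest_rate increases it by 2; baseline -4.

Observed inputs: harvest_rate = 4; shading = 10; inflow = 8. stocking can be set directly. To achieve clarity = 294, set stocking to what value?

stocking = 1

Substituting into the nutrient equation gives nutrient = -3*stocking - 46.
Substituting into the algae equation gives algae = 7*stocking + 138.
Substituting into the clarity equation gives clarity = 14*stocking + 280.
Solve 14*stocking + 280 = 294: stocking = (294 - 280) / 14 = 1.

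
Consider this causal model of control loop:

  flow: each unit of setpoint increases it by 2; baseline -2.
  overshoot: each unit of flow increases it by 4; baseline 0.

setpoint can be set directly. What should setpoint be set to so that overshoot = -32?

Substituting into the overshoot equation gives overshoot = 8*setpoint - 8.
Solve 8*setpoint - 8 = -32: setpoint = (-32 + 8) / 8 = -3.

setpoint = -3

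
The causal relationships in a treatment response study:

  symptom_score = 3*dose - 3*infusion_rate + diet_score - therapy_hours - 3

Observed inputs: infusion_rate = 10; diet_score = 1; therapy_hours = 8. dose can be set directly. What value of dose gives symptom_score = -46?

dose = -2

Substituting into the symptom_score equation gives symptom_score = 3*dose - 40.
Solve 3*dose - 40 = -46: dose = (-46 + 40) / 3 = -2.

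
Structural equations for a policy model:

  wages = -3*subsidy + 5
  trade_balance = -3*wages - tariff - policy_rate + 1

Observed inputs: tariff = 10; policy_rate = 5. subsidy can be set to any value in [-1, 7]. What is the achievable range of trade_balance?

Substituting into the trade_balance equation gives trade_balance = 9*subsidy - 29.
Linear in subsidy, so extremes are at the endpoints: subsidy = -1 gives trade_balance = -38; subsidy = 7 gives trade_balance = 34.

-38 to 34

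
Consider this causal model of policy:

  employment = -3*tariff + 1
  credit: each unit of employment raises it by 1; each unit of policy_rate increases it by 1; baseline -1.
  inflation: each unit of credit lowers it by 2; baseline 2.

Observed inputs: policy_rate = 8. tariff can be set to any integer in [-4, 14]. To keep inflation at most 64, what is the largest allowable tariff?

tariff = 13

Substituting into the credit equation gives credit = -3*tariff + 8.
Substituting into the inflation equation gives inflation = 6*tariff - 14.
Require 6*tariff - 14 ≤ 64, so tariff ≤ 13.
The largest integer in [-4, 14] satisfying this is 13.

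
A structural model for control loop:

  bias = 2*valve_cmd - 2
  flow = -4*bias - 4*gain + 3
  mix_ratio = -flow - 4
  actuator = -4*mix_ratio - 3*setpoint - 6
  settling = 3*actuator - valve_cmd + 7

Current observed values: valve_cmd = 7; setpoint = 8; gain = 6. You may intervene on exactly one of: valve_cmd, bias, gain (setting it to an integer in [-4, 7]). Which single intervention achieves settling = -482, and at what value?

set valve_cmd = 3

Intervening on valve_cmd: with other inputs at their observed values, settling = -97*valve_cmd - 191. Solving for -482 gives valve_cmd = 3, within [-4, 7].
Intervening on bias: settling = -48*bias - 294. Reaching -482 requires bias = 47/12, not an integer.
Intervening on gain: settling = -48*gain - 582. Reaching -482 requires gain = -25/12, not an integer.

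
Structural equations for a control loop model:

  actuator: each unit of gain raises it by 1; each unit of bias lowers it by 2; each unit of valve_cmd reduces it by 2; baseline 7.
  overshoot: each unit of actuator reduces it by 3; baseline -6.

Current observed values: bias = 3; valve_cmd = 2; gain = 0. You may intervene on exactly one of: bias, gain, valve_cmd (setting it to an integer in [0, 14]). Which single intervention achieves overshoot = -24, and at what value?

Intervening on bias: overshoot = 6*bias - 15. Reaching -24 requires bias = -3/2, not an integer.
Intervening on gain: with other inputs at their observed values, overshoot = -3*gain + 3. Solving for -24 gives gain = 9, within [0, 14].
Intervening on valve_cmd: overshoot = 6*valve_cmd - 9. Reaching -24 requires valve_cmd = -5/2, not an integer.

set gain = 9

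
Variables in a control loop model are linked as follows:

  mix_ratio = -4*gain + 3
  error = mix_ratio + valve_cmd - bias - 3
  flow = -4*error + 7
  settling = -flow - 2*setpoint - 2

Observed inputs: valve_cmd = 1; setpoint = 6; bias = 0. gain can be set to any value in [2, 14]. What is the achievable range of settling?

Substituting into the error equation gives error = -4*gain + 1.
So flow = 16*gain + 3.
This gives settling = -16*gain - 17.
Linear in gain, so extremes are at the endpoints: gain = 2 gives settling = -49; gain = 14 gives settling = -241.

-241 to -49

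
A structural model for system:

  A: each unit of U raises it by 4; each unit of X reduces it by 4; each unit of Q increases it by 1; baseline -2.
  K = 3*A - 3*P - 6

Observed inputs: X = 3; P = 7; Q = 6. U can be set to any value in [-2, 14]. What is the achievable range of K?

Substituting into the A equation gives A = 4*U - 8.
Substituting into the K equation gives K = 12*U - 51.
Linear in U, so extremes are at the endpoints: U = -2 gives K = -75; U = 14 gives K = 117.

-75 to 117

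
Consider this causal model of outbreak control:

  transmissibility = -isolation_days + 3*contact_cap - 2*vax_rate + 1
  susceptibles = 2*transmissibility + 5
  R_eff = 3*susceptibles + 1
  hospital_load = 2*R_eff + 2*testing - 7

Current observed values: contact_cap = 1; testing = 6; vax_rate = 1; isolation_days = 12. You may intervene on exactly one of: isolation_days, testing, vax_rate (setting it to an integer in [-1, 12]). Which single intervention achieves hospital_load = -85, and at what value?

Intervening on isolation_days: hospital_load = -12*isolation_days + 61. Reaching -85 requires isolation_days = 73/6, not an integer.
Intervening on testing: with other inputs at their observed values, hospital_load = 2*testing - 95. Solving for -85 gives testing = 5, within [-1, 12].
Intervening on vax_rate: hospital_load = -24*vax_rate - 59. Reaching -85 requires vax_rate = 13/12, not an integer.

set testing = 5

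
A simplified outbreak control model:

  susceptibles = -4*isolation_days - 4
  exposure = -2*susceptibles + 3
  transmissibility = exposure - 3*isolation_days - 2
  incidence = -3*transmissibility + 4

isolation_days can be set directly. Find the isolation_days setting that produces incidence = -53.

Substituting into the exposure equation gives exposure = 8*isolation_days + 11.
Substituting into the transmissibility equation gives transmissibility = 5*isolation_days + 9.
So incidence = -15*isolation_days - 23.
Solve -15*isolation_days - 23 = -53: isolation_days = (-53 + 23) / -15 = 2.

isolation_days = 2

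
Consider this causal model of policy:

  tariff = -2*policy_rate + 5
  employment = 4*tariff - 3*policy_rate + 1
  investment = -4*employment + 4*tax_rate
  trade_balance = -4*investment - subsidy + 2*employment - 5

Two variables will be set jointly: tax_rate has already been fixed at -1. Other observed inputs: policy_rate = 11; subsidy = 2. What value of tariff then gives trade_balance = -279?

tariff = 4

With tax_rate held at -1:
Intervening on tariff fixes its value directly, overriding its dependence on policy_rate.
Substituting into the employment equation gives employment = 4*tariff - 32.
Substituting into the investment equation gives investment = -16*tariff + 124.
So trade_balance = 72*tariff - 567.
Solve 72*tariff - 567 = -279: tariff = (-279 + 567) / 72 = 4.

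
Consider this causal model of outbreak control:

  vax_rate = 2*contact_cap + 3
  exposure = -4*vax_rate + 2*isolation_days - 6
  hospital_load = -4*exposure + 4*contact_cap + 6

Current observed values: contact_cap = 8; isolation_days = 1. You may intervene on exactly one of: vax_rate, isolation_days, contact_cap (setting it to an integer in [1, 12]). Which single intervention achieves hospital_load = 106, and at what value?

set contact_cap = 1

Intervening on vax_rate: hospital_load = 16*vax_rate + 54. Reaching 106 requires vax_rate = 13/4, not an integer.
Intervening on isolation_days: hospital_load = -8*isolation_days + 366. Reaching 106 requires isolation_days = 65/2, not an integer.
Intervening on contact_cap: with other inputs at their observed values, hospital_load = 36*contact_cap + 70. Solving for 106 gives contact_cap = 1, within [1, 12].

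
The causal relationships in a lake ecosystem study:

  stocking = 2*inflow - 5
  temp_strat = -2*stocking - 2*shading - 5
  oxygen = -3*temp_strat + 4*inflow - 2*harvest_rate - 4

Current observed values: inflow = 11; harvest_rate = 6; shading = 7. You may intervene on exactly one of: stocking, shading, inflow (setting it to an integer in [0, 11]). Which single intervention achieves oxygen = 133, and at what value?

Intervening on stocking: with other inputs at their observed values, oxygen = 6*stocking + 85. Solving for 133 gives stocking = 8, within [0, 11].
Intervening on shading: oxygen = 6*shading + 145. Reaching 133 requires shading = -2, outside [0, 11].
Intervening on inflow: oxygen = 16*inflow + 11. Reaching 133 requires inflow = 61/8, not an integer.

set stocking = 8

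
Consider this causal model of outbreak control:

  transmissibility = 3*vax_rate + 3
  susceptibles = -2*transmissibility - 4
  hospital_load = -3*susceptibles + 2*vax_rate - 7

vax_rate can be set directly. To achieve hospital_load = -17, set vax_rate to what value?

Substituting into the susceptibles equation gives susceptibles = -6*vax_rate - 10.
Substituting into the hospital_load equation gives hospital_load = 20*vax_rate + 23.
Solve 20*vax_rate + 23 = -17: vax_rate = (-17 - 23) / 20 = -2.

vax_rate = -2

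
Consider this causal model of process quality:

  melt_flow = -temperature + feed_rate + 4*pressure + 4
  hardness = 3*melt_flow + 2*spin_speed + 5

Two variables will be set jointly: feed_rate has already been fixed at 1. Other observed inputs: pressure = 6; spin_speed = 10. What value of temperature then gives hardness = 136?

temperature = -8

With feed_rate held at 1:
Substituting into the melt_flow equation gives melt_flow = -temperature + 29.
Substituting into the hardness equation gives hardness = -3*temperature + 112.
Solve -3*temperature + 112 = 136: temperature = (136 - 112) / -3 = -8.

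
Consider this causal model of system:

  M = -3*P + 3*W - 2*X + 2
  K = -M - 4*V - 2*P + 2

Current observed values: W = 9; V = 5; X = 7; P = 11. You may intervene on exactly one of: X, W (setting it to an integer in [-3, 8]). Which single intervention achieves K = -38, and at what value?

set X = -1

Intervening on X: with other inputs at their observed values, K = 2*X - 36. Solving for -38 gives X = -1, within [-3, 8].
Intervening on W: K = -3*W + 5. Reaching -38 requires W = 43/3, not an integer.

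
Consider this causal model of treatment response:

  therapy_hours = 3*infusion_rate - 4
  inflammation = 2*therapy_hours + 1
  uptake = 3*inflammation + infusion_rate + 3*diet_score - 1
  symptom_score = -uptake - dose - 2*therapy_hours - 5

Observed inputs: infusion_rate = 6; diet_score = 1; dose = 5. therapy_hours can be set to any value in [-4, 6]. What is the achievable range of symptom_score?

Intervening on therapy_hours fixes its value directly, overriding its dependence on infusion_rate.
Substituting into the uptake equation gives uptake = 6*therapy_hours + 11.
Substituting into the symptom_score equation gives symptom_score = -8*therapy_hours - 21.
Linear in therapy_hours, so extremes are at the endpoints: therapy_hours = -4 gives symptom_score = 11; therapy_hours = 6 gives symptom_score = -69.

-69 to 11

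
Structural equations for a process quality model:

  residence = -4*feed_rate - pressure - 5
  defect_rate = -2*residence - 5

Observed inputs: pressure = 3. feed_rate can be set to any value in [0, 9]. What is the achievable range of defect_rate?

Substituting into the residence equation gives residence = -4*feed_rate - 8.
This gives defect_rate = 8*feed_rate + 11.
Linear in feed_rate, so extremes are at the endpoints: feed_rate = 0 gives defect_rate = 11; feed_rate = 9 gives defect_rate = 83.

11 to 83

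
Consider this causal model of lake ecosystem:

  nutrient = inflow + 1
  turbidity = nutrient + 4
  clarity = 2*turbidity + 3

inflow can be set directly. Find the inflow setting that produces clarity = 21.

inflow = 4

Substituting into the turbidity equation gives turbidity = inflow + 5.
Substituting into the clarity equation gives clarity = 2*inflow + 13.
Solve 2*inflow + 13 = 21: inflow = (21 - 13) / 2 = 4.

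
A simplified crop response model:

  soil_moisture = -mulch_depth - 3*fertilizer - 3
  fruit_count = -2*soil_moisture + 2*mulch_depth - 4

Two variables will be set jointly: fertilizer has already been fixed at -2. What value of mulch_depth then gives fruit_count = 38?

With fertilizer held at -2:
Substituting into the soil_moisture equation gives soil_moisture = -mulch_depth + 3.
fruit_count becomes 4*mulch_depth - 10.
Solve 4*mulch_depth - 10 = 38: mulch_depth = (38 + 10) / 4 = 12.

mulch_depth = 12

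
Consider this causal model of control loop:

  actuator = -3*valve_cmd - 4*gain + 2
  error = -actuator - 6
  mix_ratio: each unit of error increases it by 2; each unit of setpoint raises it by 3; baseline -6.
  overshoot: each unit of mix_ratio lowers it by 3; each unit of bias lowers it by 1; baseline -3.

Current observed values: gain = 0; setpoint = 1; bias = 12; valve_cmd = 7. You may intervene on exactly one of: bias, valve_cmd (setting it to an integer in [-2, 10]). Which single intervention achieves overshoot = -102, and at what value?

set valve_cmd = 8

Intervening on bias: overshoot = -bias - 72. Reaching -102 requires bias = 30, outside [-2, 10].
Intervening on valve_cmd: with other inputs at their observed values, overshoot = -18*valve_cmd + 42. Solving for -102 gives valve_cmd = 8, within [-2, 10].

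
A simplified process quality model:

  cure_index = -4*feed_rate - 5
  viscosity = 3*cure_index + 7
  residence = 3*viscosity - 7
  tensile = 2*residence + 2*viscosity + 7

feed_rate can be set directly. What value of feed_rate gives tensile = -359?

Substituting into the viscosity equation gives viscosity = -12*feed_rate - 8.
Substituting into the residence equation gives residence = -36*feed_rate - 31.
Substituting into the tensile equation gives tensile = -96*feed_rate - 71.
Solve -96*feed_rate - 71 = -359: feed_rate = (-359 + 71) / -96 = 3.

feed_rate = 3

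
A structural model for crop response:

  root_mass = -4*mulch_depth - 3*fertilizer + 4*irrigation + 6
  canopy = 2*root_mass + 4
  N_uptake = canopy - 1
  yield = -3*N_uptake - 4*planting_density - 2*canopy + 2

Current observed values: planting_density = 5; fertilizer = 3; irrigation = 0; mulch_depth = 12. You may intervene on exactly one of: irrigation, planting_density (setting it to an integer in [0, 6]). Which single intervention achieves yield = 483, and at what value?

set planting_density = 3

Intervening on irrigation: yield = -40*irrigation + 475. Reaching 483 requires irrigation = -1/5, not an integer.
Intervening on planting_density: with other inputs at their observed values, yield = -4*planting_density + 495. Solving for 483 gives planting_density = 3, within [0, 6].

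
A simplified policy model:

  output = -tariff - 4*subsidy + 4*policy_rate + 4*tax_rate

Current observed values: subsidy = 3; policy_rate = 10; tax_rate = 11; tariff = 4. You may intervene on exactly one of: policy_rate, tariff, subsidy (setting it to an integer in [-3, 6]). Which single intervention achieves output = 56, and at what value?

set subsidy = 6

Intervening on policy_rate: output = 4*policy_rate + 28. Reaching 56 requires policy_rate = 7, outside [-3, 6].
Intervening on tariff: output = -tariff + 72. Reaching 56 requires tariff = 16, outside [-3, 6].
Intervening on subsidy: with other inputs at their observed values, output = -4*subsidy + 80. Solving for 56 gives subsidy = 6, within [-3, 6].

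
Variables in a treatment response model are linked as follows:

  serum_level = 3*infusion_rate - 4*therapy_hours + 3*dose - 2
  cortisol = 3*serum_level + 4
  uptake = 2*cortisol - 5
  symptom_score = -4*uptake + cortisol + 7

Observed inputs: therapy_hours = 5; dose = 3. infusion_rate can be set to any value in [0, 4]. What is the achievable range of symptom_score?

Substituting into the serum_level equation gives serum_level = 3*infusion_rate - 13.
So cortisol = 9*infusion_rate - 35.
Substituting into the uptake equation gives uptake = 18*infusion_rate - 75.
This gives symptom_score = -63*infusion_rate + 272.
Linear in infusion_rate, so extremes are at the endpoints: infusion_rate = 0 gives symptom_score = 272; infusion_rate = 4 gives symptom_score = 20.

20 to 272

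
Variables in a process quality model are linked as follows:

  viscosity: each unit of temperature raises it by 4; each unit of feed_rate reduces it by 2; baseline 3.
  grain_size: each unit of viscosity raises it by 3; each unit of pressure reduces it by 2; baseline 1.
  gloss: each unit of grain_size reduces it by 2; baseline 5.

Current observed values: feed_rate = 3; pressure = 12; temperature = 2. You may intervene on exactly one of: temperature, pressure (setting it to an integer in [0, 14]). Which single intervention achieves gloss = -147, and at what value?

set temperature = 9

Intervening on temperature: with other inputs at their observed values, gloss = -24*temperature + 69. Solving for -147 gives temperature = 9, within [0, 14].
Intervening on pressure: gloss = 4*pressure - 27. Reaching -147 requires pressure = -30, outside [0, 14].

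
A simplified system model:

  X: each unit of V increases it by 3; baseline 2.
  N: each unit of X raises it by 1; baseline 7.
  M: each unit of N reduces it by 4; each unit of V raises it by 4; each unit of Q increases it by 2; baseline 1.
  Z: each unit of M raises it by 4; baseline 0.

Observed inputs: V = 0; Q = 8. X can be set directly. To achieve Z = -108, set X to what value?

X = 4

Intervening on X fixes its value directly, overriding its dependence on V.
Substituting into the M equation gives M = -4*X - 11.
So Z = -16*X - 44.
Solve -16*X - 44 = -108: X = (-108 + 44) / -16 = 4.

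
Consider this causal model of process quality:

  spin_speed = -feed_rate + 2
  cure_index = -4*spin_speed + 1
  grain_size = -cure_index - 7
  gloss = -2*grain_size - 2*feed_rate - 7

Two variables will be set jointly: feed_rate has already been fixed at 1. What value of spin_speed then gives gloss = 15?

spin_speed = -1

With feed_rate held at 1:
Intervening on spin_speed fixes its value directly, overriding its dependence on feed_rate.
Substituting into the grain_size equation gives grain_size = 4*spin_speed - 8.
gloss becomes -8*spin_speed + 7.
Solve -8*spin_speed + 7 = 15: spin_speed = (15 - 7) / -8 = -1.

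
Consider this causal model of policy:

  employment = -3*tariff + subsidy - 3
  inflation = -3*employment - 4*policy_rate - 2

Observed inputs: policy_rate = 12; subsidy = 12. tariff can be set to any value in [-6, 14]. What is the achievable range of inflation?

-131 to 49

Substituting into the employment equation gives employment = -3*tariff + 9.
So inflation = 9*tariff - 77.
Linear in tariff, so extremes are at the endpoints: tariff = -6 gives inflation = -131; tariff = 14 gives inflation = 49.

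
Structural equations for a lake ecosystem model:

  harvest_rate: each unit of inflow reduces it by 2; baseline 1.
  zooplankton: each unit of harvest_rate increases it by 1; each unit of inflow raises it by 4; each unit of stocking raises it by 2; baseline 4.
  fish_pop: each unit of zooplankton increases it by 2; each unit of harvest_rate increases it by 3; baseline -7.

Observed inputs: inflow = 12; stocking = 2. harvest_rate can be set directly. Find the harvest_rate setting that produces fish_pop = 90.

Intervening on harvest_rate fixes its value directly, overriding its dependence on inflow.
Substituting into the zooplankton equation gives zooplankton = harvest_rate + 56.
Substituting into the fish_pop equation gives fish_pop = 5*harvest_rate + 105.
Solve 5*harvest_rate + 105 = 90: harvest_rate = (90 - 105) / 5 = -3.

harvest_rate = -3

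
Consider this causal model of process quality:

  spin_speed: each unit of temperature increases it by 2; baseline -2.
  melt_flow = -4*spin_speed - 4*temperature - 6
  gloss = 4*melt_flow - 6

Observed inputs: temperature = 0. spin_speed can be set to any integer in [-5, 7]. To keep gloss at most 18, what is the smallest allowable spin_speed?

Intervening on spin_speed fixes its value directly, overriding its dependence on temperature.
Substituting into the melt_flow equation gives melt_flow = -4*spin_speed - 6.
Substituting into the gloss equation gives gloss = -16*spin_speed - 30.
Require -16*spin_speed - 30 ≤ 18, so spin_speed ≥ -3.
The smallest integer in [-5, 7] satisfying this is -3.

spin_speed = -3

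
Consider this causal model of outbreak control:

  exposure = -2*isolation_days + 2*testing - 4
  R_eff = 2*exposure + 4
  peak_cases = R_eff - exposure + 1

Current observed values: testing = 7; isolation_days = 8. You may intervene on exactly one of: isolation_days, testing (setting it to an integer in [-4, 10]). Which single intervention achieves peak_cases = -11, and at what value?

Intervening on isolation_days: peak_cases = -2*isolation_days + 15. Reaching -11 requires isolation_days = 13, outside [-4, 10].
Intervening on testing: with other inputs at their observed values, peak_cases = 2*testing - 15. Solving for -11 gives testing = 2, within [-4, 10].

set testing = 2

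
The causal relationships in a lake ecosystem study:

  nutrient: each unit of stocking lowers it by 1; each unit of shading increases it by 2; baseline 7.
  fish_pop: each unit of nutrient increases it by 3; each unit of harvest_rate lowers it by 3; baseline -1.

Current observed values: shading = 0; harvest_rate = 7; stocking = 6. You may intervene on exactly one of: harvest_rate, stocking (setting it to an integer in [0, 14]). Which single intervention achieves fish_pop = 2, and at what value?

Intervening on harvest_rate: with other inputs at their observed values, fish_pop = -3*harvest_rate + 2. Solving for 2 gives harvest_rate = 0, within [0, 14].
Intervening on stocking: fish_pop = -3*stocking - 1. Reaching 2 requires stocking = -1, outside [0, 14].

set harvest_rate = 0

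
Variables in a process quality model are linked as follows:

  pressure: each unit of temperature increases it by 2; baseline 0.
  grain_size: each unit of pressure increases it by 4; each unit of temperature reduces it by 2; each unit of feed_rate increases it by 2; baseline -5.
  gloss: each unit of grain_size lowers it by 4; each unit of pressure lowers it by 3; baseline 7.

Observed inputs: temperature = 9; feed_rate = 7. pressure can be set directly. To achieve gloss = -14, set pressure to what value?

pressure = 3

Intervening on pressure fixes its value directly, overriding its dependence on temperature.
Substituting into the grain_size equation gives grain_size = 4*pressure - 9.
gloss becomes -19*pressure + 43.
Solve -19*pressure + 43 = -14: pressure = (-14 - 43) / -19 = 3.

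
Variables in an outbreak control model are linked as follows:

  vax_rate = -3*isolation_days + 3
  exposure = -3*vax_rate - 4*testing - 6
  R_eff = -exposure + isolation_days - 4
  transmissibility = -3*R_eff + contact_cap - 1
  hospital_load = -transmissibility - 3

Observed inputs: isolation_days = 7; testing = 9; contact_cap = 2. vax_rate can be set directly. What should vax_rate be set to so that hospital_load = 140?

Intervening on vax_rate fixes its value directly, overriding its dependence on isolation_days.
Substituting into the exposure equation gives exposure = -3*vax_rate - 42.
This gives R_eff = 3*vax_rate + 45.
This gives transmissibility = -9*vax_rate - 134.
Substituting into the hospital_load equation gives hospital_load = 9*vax_rate + 131.
Solve 9*vax_rate + 131 = 140: vax_rate = (140 - 131) / 9 = 1.

vax_rate = 1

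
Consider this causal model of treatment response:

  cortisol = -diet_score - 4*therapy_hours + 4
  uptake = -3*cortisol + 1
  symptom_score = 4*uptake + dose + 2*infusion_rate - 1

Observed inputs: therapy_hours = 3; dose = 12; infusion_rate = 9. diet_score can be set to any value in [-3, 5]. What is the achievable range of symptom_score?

93 to 189

Substituting into the cortisol equation gives cortisol = -diet_score - 8.
uptake becomes 3*diet_score + 25.
Substituting into the symptom_score equation gives symptom_score = 12*diet_score + 129.
Linear in diet_score, so extremes are at the endpoints: diet_score = -3 gives symptom_score = 93; diet_score = 5 gives symptom_score = 189.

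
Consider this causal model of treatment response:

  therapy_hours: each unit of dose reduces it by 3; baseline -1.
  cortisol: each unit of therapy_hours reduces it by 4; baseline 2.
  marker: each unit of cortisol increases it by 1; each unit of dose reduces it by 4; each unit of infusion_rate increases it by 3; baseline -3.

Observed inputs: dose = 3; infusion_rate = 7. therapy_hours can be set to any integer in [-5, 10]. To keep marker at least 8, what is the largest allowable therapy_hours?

therapy_hours = 0

Intervening on therapy_hours fixes its value directly, overriding its dependence on dose.
Substituting into the marker equation gives marker = -4*therapy_hours + 8.
Require -4*therapy_hours + 8 ≥ 8, so therapy_hours ≤ 0.
The largest integer in [-5, 10] satisfying this is 0.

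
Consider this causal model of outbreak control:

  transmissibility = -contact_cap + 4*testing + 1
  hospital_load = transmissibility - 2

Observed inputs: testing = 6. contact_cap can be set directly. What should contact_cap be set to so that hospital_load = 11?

contact_cap = 12

Substituting into the transmissibility equation gives transmissibility = -contact_cap + 25.
Substituting into the hospital_load equation gives hospital_load = -contact_cap + 23.
Solve -contact_cap + 23 = 11: contact_cap = (11 - 23) / -1 = 12.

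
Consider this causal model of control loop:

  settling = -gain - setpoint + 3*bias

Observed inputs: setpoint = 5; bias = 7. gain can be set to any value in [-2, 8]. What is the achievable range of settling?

8 to 18

Substituting into the settling equation gives settling = -gain + 16.
Linear in gain, so extremes are at the endpoints: gain = -2 gives settling = 18; gain = 8 gives settling = 8.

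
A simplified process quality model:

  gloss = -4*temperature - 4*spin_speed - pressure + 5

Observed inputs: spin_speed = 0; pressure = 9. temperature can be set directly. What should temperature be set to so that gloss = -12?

temperature = 2

Substituting into the gloss equation gives gloss = -4*temperature - 4.
Solve -4*temperature - 4 = -12: temperature = (-12 + 4) / -4 = 2.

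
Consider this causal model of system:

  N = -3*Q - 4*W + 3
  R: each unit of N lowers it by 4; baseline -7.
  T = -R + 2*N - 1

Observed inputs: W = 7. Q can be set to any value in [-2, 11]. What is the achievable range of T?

Substituting into the N equation gives N = -3*Q - 25.
This gives R = 12*Q + 93.
So T = -18*Q - 144.
Linear in Q, so extremes are at the endpoints: Q = -2 gives T = -108; Q = 11 gives T = -342.

-342 to -108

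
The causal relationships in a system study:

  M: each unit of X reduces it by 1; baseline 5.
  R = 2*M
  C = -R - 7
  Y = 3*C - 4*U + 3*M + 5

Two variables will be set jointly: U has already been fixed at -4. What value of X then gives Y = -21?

X = -2

With U held at -4:
Substituting into the R equation gives R = -2*X + 10.
Substituting into the C equation gives C = 2*X - 17.
Y becomes 3*X - 15.
Solve 3*X - 15 = -21: X = (-21 + 15) / 3 = -2.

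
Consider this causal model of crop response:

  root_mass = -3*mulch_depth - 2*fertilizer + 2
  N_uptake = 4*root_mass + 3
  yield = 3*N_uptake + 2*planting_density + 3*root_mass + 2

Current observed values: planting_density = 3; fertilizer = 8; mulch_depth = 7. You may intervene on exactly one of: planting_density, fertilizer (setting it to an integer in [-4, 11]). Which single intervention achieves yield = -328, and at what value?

Intervening on planting_density: yield = 2*planting_density - 514. Reaching -328 requires planting_density = 93, outside [-4, 11].
Intervening on fertilizer: with other inputs at their observed values, yield = -30*fertilizer - 268. Solving for -328 gives fertilizer = 2, within [-4, 11].

set fertilizer = 2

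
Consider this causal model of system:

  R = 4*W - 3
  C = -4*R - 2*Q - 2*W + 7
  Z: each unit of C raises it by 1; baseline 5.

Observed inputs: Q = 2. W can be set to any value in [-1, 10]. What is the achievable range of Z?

Substituting into the C equation gives C = -18*W + 15.
Substituting into the Z equation gives Z = -18*W + 20.
Linear in W, so extremes are at the endpoints: W = -1 gives Z = 38; W = 10 gives Z = -160.

-160 to 38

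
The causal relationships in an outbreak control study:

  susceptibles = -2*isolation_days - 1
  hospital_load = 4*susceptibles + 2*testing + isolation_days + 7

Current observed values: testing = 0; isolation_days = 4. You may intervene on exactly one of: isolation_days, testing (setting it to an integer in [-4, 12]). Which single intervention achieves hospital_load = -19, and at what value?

set testing = 3

Intervening on isolation_days: hospital_load = -7*isolation_days + 3. Reaching -19 requires isolation_days = 22/7, not an integer.
Intervening on testing: with other inputs at their observed values, hospital_load = 2*testing - 25. Solving for -19 gives testing = 3, within [-4, 12].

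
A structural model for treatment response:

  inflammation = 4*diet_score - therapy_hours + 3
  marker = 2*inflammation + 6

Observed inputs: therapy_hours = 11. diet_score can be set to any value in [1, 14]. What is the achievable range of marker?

-2 to 102

Substituting into the inflammation equation gives inflammation = 4*diet_score - 8.
Substituting into the marker equation gives marker = 8*diet_score - 10.
Linear in diet_score, so extremes are at the endpoints: diet_score = 1 gives marker = -2; diet_score = 14 gives marker = 102.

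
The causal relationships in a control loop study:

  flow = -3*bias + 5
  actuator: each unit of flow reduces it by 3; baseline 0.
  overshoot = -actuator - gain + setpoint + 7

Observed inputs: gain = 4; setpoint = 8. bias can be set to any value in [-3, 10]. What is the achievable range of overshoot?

-64 to 53

Substituting into the actuator equation gives actuator = 9*bias - 15.
Substituting into the overshoot equation gives overshoot = -9*bias + 26.
Linear in bias, so extremes are at the endpoints: bias = -3 gives overshoot = 53; bias = 10 gives overshoot = -64.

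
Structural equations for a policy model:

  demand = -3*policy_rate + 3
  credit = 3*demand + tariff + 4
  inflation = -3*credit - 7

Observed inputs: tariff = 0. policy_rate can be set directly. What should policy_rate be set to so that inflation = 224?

policy_rate = 10

Substituting into the credit equation gives credit = -9*policy_rate + 13.
So inflation = 27*policy_rate - 46.
Solve 27*policy_rate - 46 = 224: policy_rate = (224 + 46) / 27 = 10.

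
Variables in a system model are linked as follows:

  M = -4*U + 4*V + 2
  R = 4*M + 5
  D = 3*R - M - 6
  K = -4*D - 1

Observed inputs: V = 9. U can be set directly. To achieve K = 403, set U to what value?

U = 12

Substituting into the M equation gives M = -4*U + 38.
Substituting into the R equation gives R = -16*U + 157.
This gives D = -44*U + 427.
So K = 176*U - 1709.
Solve 176*U - 1709 = 403: U = (403 + 1709) / 176 = 12.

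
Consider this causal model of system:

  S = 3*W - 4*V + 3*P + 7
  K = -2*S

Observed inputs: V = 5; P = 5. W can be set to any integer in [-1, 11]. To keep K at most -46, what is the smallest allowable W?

W = 7

Substituting into the S equation gives S = 3*W + 2.
Substituting into the K equation gives K = -6*W - 4.
Require -6*W - 4 ≤ -46, so W ≥ 7.
The smallest integer in [-1, 11] satisfying this is 7.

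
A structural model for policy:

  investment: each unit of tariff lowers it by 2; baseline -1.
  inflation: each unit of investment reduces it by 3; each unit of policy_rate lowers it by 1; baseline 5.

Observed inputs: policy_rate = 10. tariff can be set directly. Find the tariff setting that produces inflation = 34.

tariff = 6

Substituting into the inflation equation gives inflation = 6*tariff - 2.
Solve 6*tariff - 2 = 34: tariff = (34 + 2) / 6 = 6.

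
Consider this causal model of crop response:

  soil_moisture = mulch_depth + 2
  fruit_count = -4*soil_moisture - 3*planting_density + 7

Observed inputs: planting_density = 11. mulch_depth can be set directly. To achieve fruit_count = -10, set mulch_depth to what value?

Substituting into the fruit_count equation gives fruit_count = -4*mulch_depth - 34.
Solve -4*mulch_depth - 34 = -10: mulch_depth = (-10 + 34) / -4 = -6.

mulch_depth = -6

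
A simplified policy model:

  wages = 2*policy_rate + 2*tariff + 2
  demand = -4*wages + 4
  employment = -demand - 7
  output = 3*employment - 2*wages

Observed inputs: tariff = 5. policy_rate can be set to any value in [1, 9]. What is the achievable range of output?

Substituting into the wages equation gives wages = 2*policy_rate + 12.
So demand = -8*policy_rate - 44.
employment becomes 8*policy_rate + 37.
This gives output = 20*policy_rate + 87.
Linear in policy_rate, so extremes are at the endpoints: policy_rate = 1 gives output = 107; policy_rate = 9 gives output = 267.

107 to 267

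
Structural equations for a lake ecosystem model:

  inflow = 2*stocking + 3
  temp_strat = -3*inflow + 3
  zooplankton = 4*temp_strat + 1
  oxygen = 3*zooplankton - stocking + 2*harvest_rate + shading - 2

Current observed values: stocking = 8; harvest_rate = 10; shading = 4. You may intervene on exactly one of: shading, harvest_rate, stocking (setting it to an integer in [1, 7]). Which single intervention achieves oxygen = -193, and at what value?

set stocking = 2

Intervening on shading: oxygen = shading - 635. Reaching -193 requires shading = 442, outside [1, 7].
Intervening on harvest_rate: oxygen = 2*harvest_rate - 651. Reaching -193 requires harvest_rate = 229, outside [1, 7].
Intervening on stocking: with other inputs at their observed values, oxygen = -73*stocking - 47. Solving for -193 gives stocking = 2, within [1, 7].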